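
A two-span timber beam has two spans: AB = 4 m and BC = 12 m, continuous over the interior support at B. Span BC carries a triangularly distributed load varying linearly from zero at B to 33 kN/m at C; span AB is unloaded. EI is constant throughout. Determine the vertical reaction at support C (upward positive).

R_C = 114.7 kN

Insert a hinge at B; M_B is the redundant, and each span becomes simply supported.
Discontinuity in slope at B on the released structure — sum the simple-span end rotations:
  span BC: triangular load, peak 33: 7w₀L³/(360EI) = 1109/EI
  relative rotation θ_0 = (0 + 1109)/EI = 1109/EI
A unit hogging moment at B produces rotation L₁/(3EI) + L₂/(3EI) = 5.333/EI.
Slope continuity at B: θ_0 = M_B·5.333/EI, so M_B = 1109/5.333 = 207.9 kN·m (hogging).
Span BC, ΣM about C: R_B^{BC}·12 = 792 + 207.9, so R_B^{BC} = 83.33 kN and R_C = 198 − 83.33 = 114.7 kN.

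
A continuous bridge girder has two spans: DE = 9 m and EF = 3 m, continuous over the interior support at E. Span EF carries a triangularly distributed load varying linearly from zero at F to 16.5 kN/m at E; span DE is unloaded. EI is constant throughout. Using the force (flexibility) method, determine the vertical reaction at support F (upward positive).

Insert a hinge at E; M_E is the redundant, and each span becomes simply supported.
Rotations at E on the released spans (each span's end-slope, ×1/EI):
  span EF: triangular load, peak 16.5: w₀L³/(45EI) = 9.9/EI
  relative rotation θ_0 = (0 + 9.9)/EI = 9.9/EI
A unit hogging moment at E produces rotation L₁/(3EI) + L₂/(3EI) = 4/EI.
Slope continuity at E: θ_0 = M_E·4/EI, so M_E = 9.9/4 = 2.475 kN·m (hogging).
Span EF, ΣM about F: R_E^{EF}·3 = 49.5 + 2.475, so R_E^{EF} = 17.32 kN and R_F = 24.75 − 17.32 = 7.425 kN.

R_F = 7.425 kN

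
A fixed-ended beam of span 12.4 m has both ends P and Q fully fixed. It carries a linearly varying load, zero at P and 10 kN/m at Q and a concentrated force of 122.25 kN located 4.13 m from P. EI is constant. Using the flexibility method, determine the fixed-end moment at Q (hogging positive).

Release both end moments; the primary structure is a simply-supported span PQ with redundants M_P and M_Q.
End rotations of the released simple span under the applied load (×1/EI):
  at P: triangular load, peak 10: 7w₀L³/(360EI) = 370.7/EI
  at Q: triangular load, peak 10: w₀L³/(45EI) = 423.7/EI
  at P: point load 122.25 at a = 4.13: Pab(L + b)/(6LEI) = 1160/EI
  at Q: point load 122.25 at a = 4.13: Pab(L + a)/(6LEI) = 927.7/EI
  θ_P0 = 1531/EI,  θ_Q0 = 1351/EI
Flexibility coefficients: a unit moment at one end gives L/(3EI) there and L/(6EI) at the far end, so f₁₁ = f₂₂ = 4.133/EI and f₁₂ = f₂₁ = 2.067/EI.
Compatibility — zero rotation at each built-in end:
  4.133 M_P + 2.067 M_Q = 1531
  2.067 M_P + 4.133 M_Q = 1351
Solving the pair gives M_P = 275.8 kN·m and M_Q = 189 kN·m (hogging).

M_Q = 189 kN·m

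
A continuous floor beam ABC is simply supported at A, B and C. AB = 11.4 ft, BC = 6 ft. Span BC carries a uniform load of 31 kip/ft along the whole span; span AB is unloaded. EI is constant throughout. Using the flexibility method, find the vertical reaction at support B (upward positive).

Take M_B as the redundant. Released structure: two simple spans AB and BC with a hinge at B.
Rotations at B on the released spans (each span's end-slope, ×1/EI):
  span BC: UDL 31: wL³/(24EI) = 279/EI
  relative rotation θ_0 = (0 + 279)/EI = 279/EI
A unit hogging moment at B produces rotation L₁/(3EI) + L₂/(3EI) = 5.8/EI.
Compatibility: M_B·(L₁+L₂)/(3EI) = θ_0, giving M_B = 48.1 kip·ft (hogging).
Span AB, ΣM about A with M_B applied at B: R_B^{AB}·11.4 = 0 + 48.1, so R_B^{AB} = 4.22 kip and R_A = 0 − 4.22 = -4.22 kip.
Span BC, ΣM about C: R_B^{BC}·6 = 558 + 48.1, so R_B^{BC} = 101 kip and R_C = 186 − 101 = 84.98 kip.
R_B = 4.22 + 101 = 105.2 kip.

R_B = 105.2 kip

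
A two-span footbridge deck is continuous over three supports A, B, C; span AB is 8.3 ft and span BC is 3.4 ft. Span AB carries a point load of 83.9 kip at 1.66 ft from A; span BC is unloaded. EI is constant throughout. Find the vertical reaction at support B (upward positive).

Insert a hinge at B; M_B is the redundant, and each span becomes simply supported.
Rotations at B on the released spans (each span's end-slope, ×1/EI):
  span AB: point load 83.9 at a = 1.66: Pab(L + a)/(6LEI) = 185/EI
  relative rotation θ_0 = (185 + 0)/EI = 185/EI
A unit hogging moment at B produces rotation L₁/(3EI) + L₂/(3EI) = 3.9/EI.
Slope continuity at B: θ_0 = M_B·3.9/EI, so M_B = 185/3.9 = 47.42 kip·ft (hogging).
Span AB, ΣM about A with M_B applied at B: R_B^{AB}·8.3 = 139.3 + 47.42, so R_B^{AB} = 22.49 kip and R_A = 83.9 − 22.49 = 61.41 kip.
Span BC, ΣM about C: R_B^{BC}·3.4 = 0 + 47.42, so R_B^{BC} = 13.95 kip and R_C = 0 − 13.95 = -13.95 kip.
R_B = 22.49 + 13.95 = 36.44 kip.

R_B = 36.44 kip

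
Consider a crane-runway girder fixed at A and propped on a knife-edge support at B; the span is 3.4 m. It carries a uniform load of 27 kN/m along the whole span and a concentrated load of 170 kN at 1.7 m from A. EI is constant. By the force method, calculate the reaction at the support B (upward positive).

Choose R_B as the redundant. The primary structure is the cantilever fixed at A.
Primary-structure tip deflection at B by superposition:
  UDL 27: wL⁴/(8EI) = 451/EI
  point load 170 at a = 1.7: Pa²(3L − a)/(6EI) = 696/EI
  δ_0 = 1147/EI
Tip deflection under a unit load at B: L³/(3EI) = 13.1/EI.
The prop prevents deflection at B: R_B = δ_0/δ_{BB} = 1147/13.1 = 87.55 kN.

R_B = 87.55 kN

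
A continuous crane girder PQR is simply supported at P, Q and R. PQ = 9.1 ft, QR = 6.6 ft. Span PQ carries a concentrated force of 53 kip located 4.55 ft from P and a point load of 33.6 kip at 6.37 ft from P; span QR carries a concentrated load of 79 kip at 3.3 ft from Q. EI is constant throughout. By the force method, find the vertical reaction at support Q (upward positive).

R_Q = 122.2 kip

Take M_Q as the redundant. Released structure: two simple spans PQ and QR with a hinge at Q.
End slopes at the hinge Q, treating each span as simply supported:
  span PQ: point load 53 at a = 4.55: Pab(L + a)/(6LEI) = 274.3/EI
  span PQ: point load 33.6 at a = 6.37: Pab(L + a)/(6LEI) = 165.6/EI
  span QR: point load 79 at a = 3.3: Pab(L + b)/(6LEI) = 215.1/EI
  relative rotation θ_0 = (439.9 + 215.1)/EI = 654.9/EI
A unit hogging moment at Q produces rotation L₁/(3EI) + L₂/(3EI) = 5.233/EI.
Slope continuity at Q: θ_0 = M_Q·5.233/EI, so M_Q = 654.9/5.233 = 125.1 kip·ft (hogging).
Span PQ, ΣM about P with M_Q applied at Q: R_Q^{PQ}·9.1 = 455.2 + 125.1, so R_Q^{PQ} = 63.77 kip and R_P = 86.6 − 63.77 = 22.83 kip.
Span QR, ΣM about R: R_Q^{QR}·6.6 = 260.7 + 125.1, so R_Q^{QR} = 58.46 kip and R_R = 79 − 58.46 = 20.54 kip.
R_Q = 63.77 + 58.46 = 122.2 kip.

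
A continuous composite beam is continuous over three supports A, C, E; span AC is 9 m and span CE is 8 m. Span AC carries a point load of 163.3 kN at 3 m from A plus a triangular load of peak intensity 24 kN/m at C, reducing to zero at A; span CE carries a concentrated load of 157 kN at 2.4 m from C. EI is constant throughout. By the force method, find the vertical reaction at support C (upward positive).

Take M_C as the redundant. Released structure: two simple spans AC and CE with a hinge at C.
End slopes at the hinge C, treating each span as simply supported:
  span AC: point load 163.3 at a = 3: Pab(L + a)/(6LEI) = 653.2/EI
  span AC: triangular load, peak 24: w₀L³/(45EI) = 388.8/EI
  span CE: point load 157 at a = 2.4: Pab(L + b)/(6LEI) = 597.9/EI
  relative rotation θ_0 = (1042 + 597.9)/EI = 1640/EI
A unit hogging moment at C produces rotation L₁/(3EI) + L₂/(3EI) = 5.667/EI.
Slope continuity at C: θ_0 = M_C·5.667/EI, so M_C = 1640/5.667 = 289.4 kN·m (hogging).
Span AC, ΣM about A with M_C applied at C: R_C^{AC}·9 = 1138 + 289.4, so R_C^{AC} = 158.6 kN and R_A = 271.3 − 158.6 = 112.7 kN.
Span CE, ΣM about E: R_C^{CE}·8 = 879.2 + 289.4, so R_C^{CE} = 146.1 kN and R_E = 157 − 146.1 = 10.93 kN.
R_C = 158.6 + 146.1 = 304.7 kN.

R_C = 304.7 kN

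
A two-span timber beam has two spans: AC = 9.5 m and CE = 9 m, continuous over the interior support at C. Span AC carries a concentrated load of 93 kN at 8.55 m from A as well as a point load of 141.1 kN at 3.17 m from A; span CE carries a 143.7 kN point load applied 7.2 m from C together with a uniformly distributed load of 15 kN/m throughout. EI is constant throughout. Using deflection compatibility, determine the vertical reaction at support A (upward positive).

R_A = 74.36 kN

Release continuity at C by inserting a hinge; the redundant is the internal moment M_C. The primary structure is two simply-supported spans AC and CE.
Rotations at C on the released spans (each span's end-slope, ×1/EI):
  span AC: point load 93 at a = 8.55: Pab(L + a)/(6LEI) = 239.2/EI
  span AC: point load 141.1 at a = 3.17: Pab(L + a)/(6LEI) = 629.3/EI
  span CE: point load 143.7 at a = 7.2: Pab(L + b)/(6LEI) = 372.5/EI
  span CE: UDL 15: wL³/(24EI) = 455.6/EI
  relative rotation θ_0 = (868.6 + 828.1)/EI = 1697/EI
A unit hogging moment at C produces rotation L₁/(3EI) + L₂/(3EI) = 6.167/EI.
Slope continuity at C: θ_0 = M_C·6.167/EI, so M_C = 1697/6.167 = 275.1 kN·m (hogging).
Span AC, ΣM about A with M_C applied at C: R_C^{AC}·9.5 = 1242 + 275.1, so R_C^{AC} = 159.7 kN and R_A = 234.1 − 159.7 = 74.36 kN.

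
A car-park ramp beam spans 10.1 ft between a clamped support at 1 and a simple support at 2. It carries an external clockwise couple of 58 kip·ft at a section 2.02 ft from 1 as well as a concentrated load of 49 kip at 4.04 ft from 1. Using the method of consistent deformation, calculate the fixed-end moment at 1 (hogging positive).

M_1 = 121.7 kip·ft

Remove the prop at 2; the released (primary) structure is a cantilever built in at 1.
Free-end deflection of the primary structure under the applied loading (downward +):
  clockwise couple 58 at a = 2.02: M₀a(2L − a)/(2EI) = 1065/EI
  point load 49 at a = 4.04: Pa²(3L − a)/(6EI) = 3500/EI
  δ_0 = 4565/EI
Tip deflection under a unit load at 2: L³/(3EI) = 343.4/EI.
The prop prevents deflection at 2: R_2 = δ_0/δ_{22} = 4565/343.4 = 13.29 kip.
Moment equilibrium about 1: M_1 = Σ(load moments about 1) − R_2·L = 256 − 13.29×10.1 = 121.7 kip·ft.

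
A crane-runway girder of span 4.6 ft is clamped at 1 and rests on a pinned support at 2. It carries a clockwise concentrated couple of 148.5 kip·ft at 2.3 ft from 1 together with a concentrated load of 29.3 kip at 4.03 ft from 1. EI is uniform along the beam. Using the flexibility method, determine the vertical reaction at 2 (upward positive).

Remove the prop at 2; the released (primary) structure is a cantilever built in at 1.
Downward deflection at the released point 2 due to the loads:
  clockwise couple 148.5 at a = 2.3: M₀a(2L − a)/(2EI) = 1178/EI
  point load 29.3 at a = 4.03: Pa²(3L − a)/(6EI) = 774.9/EI
  δ_0 = 1953/EI
Tip deflection under a unit load at 2: L³/(3EI) = 32.45/EI.
The prop prevents deflection at 2: R_2 = δ_0/δ_{22} = 1953/32.45 = 60.2 kip.

R_2 = 60.2 kip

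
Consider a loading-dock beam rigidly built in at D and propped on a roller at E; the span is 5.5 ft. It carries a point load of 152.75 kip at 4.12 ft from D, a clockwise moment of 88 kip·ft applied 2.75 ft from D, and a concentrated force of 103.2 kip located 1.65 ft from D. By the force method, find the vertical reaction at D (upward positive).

R_D = 128.9 kip

Choose R_E as the redundant. The primary structure is the cantilever fixed at D.
Deflection at E on the released cantilever, summing each load's contribution:
  point load 152.75 at a = 4.12: Pa²(3L − a)/(6EI) = 5350/EI
  clockwise couple 88 at a = 2.75: M₀a(2L − a)/(2EI) = 998.2/EI
  point load 103.2 at a = 1.65: Pa²(3L − a)/(6EI) = 695.4/EI
  δ_0 = 7044/EI
Tip deflection under a unit load at E: L³/(3EI) = 55.46/EI.
The prop prevents deflection at E: R_E = δ_0/δ_{EE} = 7044/55.46 = 127 kip.
Vertical equilibrium: R_D = ΣP − R_E = 255.9 − 127 = 128.9 kip.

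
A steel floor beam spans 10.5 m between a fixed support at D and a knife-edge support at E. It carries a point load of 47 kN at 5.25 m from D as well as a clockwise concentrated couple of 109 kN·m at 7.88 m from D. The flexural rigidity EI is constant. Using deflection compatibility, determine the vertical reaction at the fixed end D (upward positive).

R_D = 17.71 kN

Choose R_E as the redundant. The primary structure is the cantilever fixed at D.
Deflection at E on the released cantilever, summing each load's contribution:
  point load 47 at a = 5.25: Pa²(3L − a)/(6EI) = 5668/EI
  clockwise couple 109 at a = 7.88: M₀a(2L − a)/(2EI) = 5635/EI
  δ_0 = 11302/EI
Tip deflection under a unit load at E: L³/(3EI) = 385.9/EI.
The prop prevents deflection at E: R_E = δ_0/δ_{EE} = 11302/385.9 = 29.29 kN.
Vertical equilibrium: R_D = ΣP − R_E = 47 − 29.29 = 17.71 kN.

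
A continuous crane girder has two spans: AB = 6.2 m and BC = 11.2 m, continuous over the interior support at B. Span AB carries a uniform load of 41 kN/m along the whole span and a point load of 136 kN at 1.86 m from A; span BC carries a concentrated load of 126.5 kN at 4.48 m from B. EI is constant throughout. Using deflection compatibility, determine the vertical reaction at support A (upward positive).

R_A = 176.1 kN

Take M_B as the redundant. Released structure: two simple spans AB and BC with a hinge at B.
Rotations at B on the released spans (each span's end-slope, ×1/EI):
  span AB: UDL 41: wL³/(24EI) = 407.1/EI
  span AB: point load 136 at a = 1.86: Pab(L + a)/(6LEI) = 237.9/EI
  span BC: point load 126.5 at a = 4.48: Pab(L + b)/(6LEI) = 1016/EI
  relative rotation θ_0 = (645 + 1016)/EI = 1661/EI
A unit hogging moment at B produces rotation L₁/(3EI) + L₂/(3EI) = 5.8/EI.
Slope continuity at B: θ_0 = M_B·5.8/EI, so M_B = 1661/5.8 = 286.3 kN·m (hogging).
Span AB, ΣM about A with M_B applied at B: R_B^{AB}·6.2 = 1041 + 286.3, so R_B^{AB} = 214.1 kN and R_A = 390.2 − 214.1 = 176.1 kN.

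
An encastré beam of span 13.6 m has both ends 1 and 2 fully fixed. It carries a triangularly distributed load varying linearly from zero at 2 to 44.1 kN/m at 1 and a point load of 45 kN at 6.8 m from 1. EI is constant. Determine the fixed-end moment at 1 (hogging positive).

M_1 = 484.3 kN·m

Release both end moments; the primary structure is a simply-supported span 12 with redundants M_1 and M_2.
On the primary (simply-supported) span, the end slopes from the loading are:
  at 1: triangular load, peak 44.1: w₀L³/(45EI) = 2465/EI
  at 2: triangular load, peak 44.1: 7w₀L³/(360EI) = 2157/EI
  at 1: point load 45 at a = 6.8: Pab(L + b)/(6LEI) = 520.2/EI
  at 2: point load 45 at a = 6.8: Pab(L + a)/(6LEI) = 520.2/EI
  θ_10 = 2985/EI,  θ_20 = 2677/EI
Flexibility coefficients: a unit moment at one end gives L/(3EI) there and L/(6EI) at the far end, so f₁₁ = f₂₂ = 4.533/EI and f₁₂ = f₂₁ = 2.267/EI.
Compatibility — zero rotation at each built-in end:
  4.533 M_1 + 2.267 M_2 = 2985
  2.267 M_1 + 4.533 M_2 = 2677
Solving the pair gives M_1 = 484.3 kN·m and M_2 = 348.4 kN·m (hogging).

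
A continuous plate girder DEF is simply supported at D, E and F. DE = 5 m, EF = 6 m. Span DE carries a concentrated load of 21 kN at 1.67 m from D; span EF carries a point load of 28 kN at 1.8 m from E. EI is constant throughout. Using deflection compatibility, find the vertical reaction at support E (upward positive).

R_E = 35.21 kN

Insert a hinge at E; M_E is the redundant, and each span becomes simply supported.
End slopes at the hinge E, treating each span as simply supported:
  span DE: point load 21 at a = 1.67: Pab(L + a)/(6LEI) = 25.96/EI
  span EF: point load 28 at a = 1.8: Pab(L + b)/(6LEI) = 59.98/EI
  relative rotation θ_0 = (25.96 + 59.98)/EI = 85.94/EI
A unit hogging moment at E produces rotation L₁/(3EI) + L₂/(3EI) = 3.667/EI.
Compatibility: M_E·(L₁+L₂)/(3EI) = θ_0, giving M_E = 23.44 kN·m (hogging).
Span DE, ΣM about D with M_E applied at E: R_E^{DE}·5 = 35.07 + 23.44, so R_E^{DE} = 11.7 kN and R_D = 21 − 11.7 = 9.298 kN.
Span EF, ΣM about F: R_E^{EF}·6 = 117.6 + 23.44, so R_E^{EF} = 23.51 kN and R_F = 28 − 23.51 = 4.494 kN.
R_E = 11.7 + 23.51 = 35.21 kN.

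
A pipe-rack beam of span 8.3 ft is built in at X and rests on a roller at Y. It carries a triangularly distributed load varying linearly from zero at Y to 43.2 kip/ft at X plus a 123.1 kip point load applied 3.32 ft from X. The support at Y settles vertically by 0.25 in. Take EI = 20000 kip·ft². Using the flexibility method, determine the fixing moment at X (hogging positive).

Take the reaction at Y as the redundant and release it; the primary structure is a cantilever fixed at X.
Deflection at Y on the released cantilever, summing each load's contribution:
  triangular load, peak 43.2 at the fixed end: w₀L⁴/(30EI) = 6834/EI
  point load 123.1 at a = 3.32: Pa²(3L − a)/(6EI) = 4880/EI
  δ_0 = 11714/EI
Flexibility coefficient — unit upward force at Y: δ_{YY} = L³/(3EI) = 190.6/EI.
With EI = 20000 kip·ft²: δ_0 = 0.58571 ft and δ_{YY} = 0.00953 ft/kip.
Compatibility — the beam at Y must follow the support down by 0.02083 ft: δ_0 − R_Y·δ_{YY} = 0.02083, so R_Y = (0.58571 − 0.02083)/0.00953 = 59.27 kip.
Moment equilibrium about X: M_X = Σ(load moments about X) − R_Y·L = 904.7 − 59.27×8.3 = 412.7 kip·ft.

M_X = 412.7 kip·ft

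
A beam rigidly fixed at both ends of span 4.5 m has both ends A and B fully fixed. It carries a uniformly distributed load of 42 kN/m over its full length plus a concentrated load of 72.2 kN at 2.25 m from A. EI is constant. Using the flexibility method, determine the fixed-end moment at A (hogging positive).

Take the two fixed-end moments M_A, M_B as redundants; the released structure is the simple span AB.
Simple-span end rotations at A and B under the given loads:
  at A: UDL 42: wL³/(24EI) = 159.5/EI
  at B: UDL 42: wL³/(24EI) = 159.5/EI
  at A: point load 72.2 at a = 2.25: Pab(L + b)/(6LEI) = 91.38/EI
  at B: point load 72.2 at a = 2.25: Pab(L + a)/(6LEI) = 91.38/EI
  θ_A0 = 250.8/EI,  θ_B0 = 250.8/EI
Flexibility coefficients: a unit moment at one end gives L/(3EI) there and L/(6EI) at the far end, so f₁₁ = f₂₂ = 1.5/EI and f₁₂ = f₂₁ = 0.75/EI.
Compatibility — zero rotation at each built-in end:
  1.5 M_A + 0.75 M_B = 250.8
  0.75 M_A + 1.5 M_B = 250.8
Solving the pair gives M_A = 111.5 kN·m and M_B = 111.5 kN·m (hogging).

M_A = 111.5 kN·m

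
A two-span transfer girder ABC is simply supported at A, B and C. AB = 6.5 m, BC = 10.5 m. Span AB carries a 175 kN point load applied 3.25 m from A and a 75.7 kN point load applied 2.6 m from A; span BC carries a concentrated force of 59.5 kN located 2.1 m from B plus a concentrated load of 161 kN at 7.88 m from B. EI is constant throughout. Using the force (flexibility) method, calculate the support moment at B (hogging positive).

M_B = 290.9 kN·m

Insert a hinge at B; M_B is the redundant, and each span becomes simply supported.
Rotations at B on the released spans (each span's end-slope, ×1/EI):
  span AB: point load 175 at a = 3.25: Pab(L + a)/(6LEI) = 462.1/EI
  span AB: point load 75.7 at a = 2.6: Pab(L + a)/(6LEI) = 179.1/EI
  span BC: point load 59.5 at a = 2.1: Pab(L + b)/(6LEI) = 314.9/EI
  span BC: point load 161 at a = 7.88: Pab(L + b)/(6LEI) = 692.2/EI
  relative rotation θ_0 = (641.2 + 1007)/EI = 1648/EI
A unit hogging moment at B produces rotation L₁/(3EI) + L₂/(3EI) = 5.667/EI.
Slope continuity at B: θ_0 = M_B·5.667/EI, so M_B = 1648/5.667 = 290.9 kN·m (hogging).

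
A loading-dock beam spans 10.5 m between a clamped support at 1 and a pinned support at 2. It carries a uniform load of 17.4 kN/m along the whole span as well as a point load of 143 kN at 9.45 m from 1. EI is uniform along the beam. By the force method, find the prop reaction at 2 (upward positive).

Take the reaction at 2 as the redundant and release it; the primary structure is a cantilever fixed at 1.
Downward deflection at the released point 2 due to the loads:
  UDL 17.4: wL⁴/(8EI) = 26437/EI
  point load 143 at a = 9.45: Pa²(3L − a)/(6EI) = 46931/EI
  δ_0 = 73368/EI
Tip deflection under a unit load at 2: L³/(3EI) = 385.9/EI.
Compatibility at 2: δ_0 − R_2·δ_{22} = 0, so R_2 = 73368/385.9 = 190.1 kN.

R_2 = 190.1 kN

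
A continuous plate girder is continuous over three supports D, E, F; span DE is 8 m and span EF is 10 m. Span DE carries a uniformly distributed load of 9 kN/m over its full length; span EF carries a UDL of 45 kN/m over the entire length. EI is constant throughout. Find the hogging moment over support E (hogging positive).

Insert a hinge at E; M_E is the redundant, and each span becomes simply supported.
Discontinuity in slope at E on the released structure — sum the simple-span end rotations:
  span DE: UDL 9: wL³/(24EI) = 192/EI
  span EF: UDL 45: wL³/(24EI) = 1875/EI
  relative rotation θ_0 = (192 + 1875)/EI = 2067/EI
A unit hogging moment at E produces rotation L₁/(3EI) + L₂/(3EI) = 6/EI.
Compatibility: M_E·(L₁+L₂)/(3EI) = θ_0, giving M_E = 344.5 kN·m (hogging).

M_E = 344.5 kN·m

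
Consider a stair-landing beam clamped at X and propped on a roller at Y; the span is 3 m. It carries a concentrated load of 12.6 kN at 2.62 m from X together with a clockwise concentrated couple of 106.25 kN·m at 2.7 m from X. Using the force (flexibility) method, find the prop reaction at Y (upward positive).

Remove the prop at Y; the released (primary) structure is a cantilever built in at X.
Downward deflection at the released point Y due to the loads:
  point load 12.6 at a = 2.62: Pa²(3L − a)/(6EI) = 91.97/EI
  clockwise couple 106.25 at a = 2.7: M₀a(2L − a)/(2EI) = 473.3/EI
  δ_0 = 565.3/EI
Tip deflection under a unit load at Y: L³/(3EI) = 9/EI.
The prop prevents deflection at Y: R_Y = δ_0/δ_{YY} = 565.3/9 = 62.81 kN.

R_Y = 62.81 kN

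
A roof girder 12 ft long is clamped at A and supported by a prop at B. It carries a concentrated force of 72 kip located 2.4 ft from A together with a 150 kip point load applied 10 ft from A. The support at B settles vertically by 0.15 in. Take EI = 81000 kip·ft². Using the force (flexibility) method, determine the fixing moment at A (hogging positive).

Choose R_B as the redundant. The primary structure is the cantilever fixed at A.
Free-end deflection of the primary structure under the applied loading (downward +):
  point load 72 at a = 2.4: Pa²(3L − a)/(6EI) = 2322/EI
  point load 150 at a = 10: Pa²(3L − a)/(6EI) = 65000/EI
  δ_0 = 67322/EI
Tip deflection under a unit load at B: L³/(3EI) = 576/EI.
With EI = 81000 kip·ft²: δ_0 = 0.83114 ft and δ_{BB} = 0.007111 ft/kip.
Compatibility — the beam at B must follow the support down by 0.0125 ft: δ_0 − R_B·δ_{BB} = 0.0125, so R_B = (0.83114 − 0.0125)/0.007111 = 115.1 kip.
Moment equilibrium about A: M_A = Σ(load moments about A) − R_B·L = 1673 − 115.1×12 = 291.3 kip·ft.

M_A = 291.3 kip·ft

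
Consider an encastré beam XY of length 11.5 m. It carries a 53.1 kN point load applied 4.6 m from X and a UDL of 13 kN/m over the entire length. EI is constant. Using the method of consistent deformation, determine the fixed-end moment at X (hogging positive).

Release both end moments; the primary structure is a simply-supported span XY with redundants M_X and M_Y.
Simple-span end rotations at X and Y under the given loads:
  at X: point load 53.1 at a = 4.6: Pab(L + b)/(6LEI) = 449.4/EI
  at Y: point load 53.1 at a = 4.6: Pab(L + a)/(6LEI) = 393.3/EI
  at X: UDL 13: wL³/(24EI) = 823.8/EI
  at Y: UDL 13: wL³/(24EI) = 823.8/EI
  θ_X0 = 1273/EI,  θ_Y0 = 1217/EI
Flexibility coefficients: a unit moment at one end gives L/(3EI) there and L/(6EI) at the far end, so f₁₁ = f₂₂ = 3.833/EI and f₁₂ = f₂₁ = 1.917/EI.
Compatibility — zero rotation at each built-in end:
  3.833 M_X + 1.917 M_Y = 1273
  1.917 M_X + 3.833 M_Y = 1217
Solving the pair gives M_X = 231.2 kN·m and M_Y = 201.9 kN·m (hogging).

M_X = 231.2 kN·m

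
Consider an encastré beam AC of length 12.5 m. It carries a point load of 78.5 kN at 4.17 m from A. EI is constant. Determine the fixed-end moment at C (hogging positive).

Release both end moments; the primary structure is a simply-supported span AC with redundants M_A and M_C.
On the primary (simply-supported) span, the end slopes from the loading are:
  at A: point load 78.5 at a = 4.17: Pab(L + b)/(6LEI) = 757.3/EI
  at C: point load 78.5 at a = 4.17: Pab(L + a)/(6LEI) = 606.1/EI
  θ_A0 = 757.3/EI,  θ_C0 = 606.1/EI
Flexibility coefficients: a unit moment at one end gives L/(3EI) there and L/(6EI) at the far end, so f₁₁ = f₂₂ = 4.167/EI and f₁₂ = f₂₁ = 2.083/EI.
Compatibility — zero rotation at each built-in end:
  4.167 M_A + 2.083 M_C = 757.3
  2.083 M_A + 4.167 M_C = 606.1
Solving the pair gives M_A = 145.4 kN·m and M_C = 72.77 kN·m (hogging).

M_C = 72.77 kN·m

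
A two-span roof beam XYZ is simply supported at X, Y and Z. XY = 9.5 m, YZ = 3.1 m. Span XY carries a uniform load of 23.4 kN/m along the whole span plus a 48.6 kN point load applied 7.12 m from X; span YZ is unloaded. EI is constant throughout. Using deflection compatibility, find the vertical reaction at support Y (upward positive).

R_Y = 257.2 kN

Insert a hinge at Y; M_Y is the redundant, and each span becomes simply supported.
Discontinuity in slope at Y on the released structure — sum the simple-span end rotations:
  span XY: UDL 23.4: wL³/(24EI) = 835.9/EI
  span XY: point load 48.6 at a = 7.12: Pab(L + a)/(6LEI) = 240.1/EI
  relative rotation θ_0 = (1076 + 0)/EI = 1076/EI
A unit hogging moment at Y produces rotation L₁/(3EI) + L₂/(3EI) = 4.2/EI.
Slope continuity at Y: θ_0 = M_Y·4.2/EI, so M_Y = 1076/4.2 = 256.2 kN·m (hogging).
Span XY, ΣM about X with M_Y applied at Y: R_Y^{XY}·9.5 = 1402 + 256.2, so R_Y^{XY} = 174.5 kN and R_X = 270.9 − 174.5 = 96.36 kN.
Span YZ, ΣM about Z: R_Y^{YZ}·3.1 = 0 + 256.2, so R_Y^{YZ} = 82.65 kN and R_Z = 0 − 82.65 = -82.65 kN.
R_Y = 174.5 + 82.65 = 257.2 kN.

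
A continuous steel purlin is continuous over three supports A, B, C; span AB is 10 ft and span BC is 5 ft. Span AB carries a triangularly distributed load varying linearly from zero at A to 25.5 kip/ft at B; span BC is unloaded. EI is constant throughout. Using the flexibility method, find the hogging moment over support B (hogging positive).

Take M_B as the redundant. Released structure: two simple spans AB and BC with a hinge at B.
End slopes at the hinge B, treating each span as simply supported:
  span AB: triangular load, peak 25.5: w₀L³/(45EI) = 566.7/EI
  relative rotation θ_0 = (566.7 + 0)/EI = 566.7/EI
A unit hogging moment at B produces rotation L₁/(3EI) + L₂/(3EI) = 5/EI.
Compatibility: M_B·(L₁+L₂)/(3EI) = θ_0, giving M_B = 113.3 kip·ft (hogging).

M_B = 113.3 kip·ft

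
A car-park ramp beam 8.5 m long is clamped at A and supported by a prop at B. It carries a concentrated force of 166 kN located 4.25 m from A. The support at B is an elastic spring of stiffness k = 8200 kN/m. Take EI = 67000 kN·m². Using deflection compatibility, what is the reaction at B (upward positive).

R_B = 49.88 kN

Take the reaction at B as the redundant and release it; the primary structure is a cantilever fixed at A.
Primary-structure tip deflection at B by superposition:
  point load 166 at a = 4.25: Pa²(3L − a)/(6EI) = 10619/EI
Tip deflection under a unit load at B: L³/(3EI) = 204.7/EI.
With EI = 67000 kN·m²: δ_0 = 0.1585 m and δ_{BB} = 0.003055 m/kN.
Compatibility — the spring shortens by R_B/k under the reaction it provides: δ_0 − R_B·δ_{BB} = R_B/k. With 1/k = 0.000122 m/kN, R_B = δ_0 / (δ_{BB} + 1/k) = 0.1585 / (0.003055 + 0.000122) = 49.88 kN.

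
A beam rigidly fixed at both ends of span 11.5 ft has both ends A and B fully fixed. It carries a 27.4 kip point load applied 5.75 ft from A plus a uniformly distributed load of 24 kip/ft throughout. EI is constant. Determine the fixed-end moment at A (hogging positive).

M_A = 303.9 kip·ft

Release both end moments; the primary structure is a simply-supported span AB with redundants M_A and M_B.
On the primary (simply-supported) span, the end slopes from the loading are:
  at A: point load 27.4 at a = 5.75: Pab(L + b)/(6LEI) = 226.5/EI
  at B: point load 27.4 at a = 5.75: Pab(L + a)/(6LEI) = 226.5/EI
  at A: UDL 24: wL³/(24EI) = 1521/EI
  at B: UDL 24: wL³/(24EI) = 1521/EI
  θ_A0 = 1747/EI,  θ_B0 = 1747/EI
Flexibility coefficients: a unit moment at one end gives L/(3EI) there and L/(6EI) at the far end, so f₁₁ = f₂₂ = 3.833/EI and f₁₂ = f₂₁ = 1.917/EI.
Compatibility — zero rotation at each built-in end:
  3.833 M_A + 1.917 M_B = 1747
  1.917 M_A + 3.833 M_B = 1747
Solving the pair gives M_A = 303.9 kip·ft and M_B = 303.9 kip·ft (hogging).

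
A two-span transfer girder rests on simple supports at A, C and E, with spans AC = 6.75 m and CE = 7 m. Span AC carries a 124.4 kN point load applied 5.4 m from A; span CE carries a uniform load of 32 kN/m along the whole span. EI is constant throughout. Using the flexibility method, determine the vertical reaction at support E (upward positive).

R_E = 89.27 kN

Insert a hinge at C; M_C is the redundant, and each span becomes simply supported.
End slopes at the hinge C, treating each span as simply supported:
  span AC: point load 124.4 at a = 5.4: Pab(L + a)/(6LEI) = 272.1/EI
  span CE: UDL 32: wL³/(24EI) = 457.3/EI
  relative rotation θ_0 = (272.1 + 457.3)/EI = 729.4/EI
A unit hogging moment at C produces rotation L₁/(3EI) + L₂/(3EI) = 4.583/EI.
Compatibility: M_C·(L₁+L₂)/(3EI) = θ_0, giving M_C = 159.1 kN·m (hogging).
Span CE, ΣM about E: R_C^{CE}·7 = 784 + 159.1, so R_C^{CE} = 134.7 kN and R_E = 224 − 134.7 = 89.27 kN.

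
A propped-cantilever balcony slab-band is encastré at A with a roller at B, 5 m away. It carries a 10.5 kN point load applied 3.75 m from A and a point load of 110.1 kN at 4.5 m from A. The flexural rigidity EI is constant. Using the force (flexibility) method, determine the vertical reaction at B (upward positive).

R_B = 100.3 kN

Remove the prop at B; the released (primary) structure is a cantilever built in at A.
Deflection at B on the released cantilever, summing each load's contribution:
  point load 10.5 at a = 3.75: Pa²(3L − a)/(6EI) = 276.9/EI
  point load 110.1 at a = 4.5: Pa²(3L − a)/(6EI) = 3902/EI
  δ_0 = 4179/EI
Tip deflection under a unit load at B: L³/(3EI) = 41.67/EI.
Compatibility at B: δ_0 − R_B·δ_{BB} = 0, so R_B = 4179/41.67 = 100.3 kN.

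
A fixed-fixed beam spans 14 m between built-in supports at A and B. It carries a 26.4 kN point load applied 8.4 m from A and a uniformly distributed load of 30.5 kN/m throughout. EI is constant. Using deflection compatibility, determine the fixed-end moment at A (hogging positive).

M_A = 533.6 kN·m

Take the two fixed-end moments M_A, M_B as redundants; the released structure is the simple span AB.
On the primary (simply-supported) span, the end slopes from the loading are:
  at A: point load 26.4 at a = 8.4: Pab(L + b)/(6LEI) = 289.8/EI
  at B: point load 26.4 at a = 8.4: Pab(L + a)/(6LEI) = 331.2/EI
  at A: UDL 30.5: wL³/(24EI) = 3487/EI
  at B: UDL 30.5: wL³/(24EI) = 3487/EI
  θ_A0 = 3777/EI,  θ_B0 = 3818/EI
Flexibility coefficients: a unit moment at one end gives L/(3EI) there and L/(6EI) at the far end, so f₁₁ = f₂₂ = 4.667/EI and f₁₂ = f₂₁ = 2.333/EI.
Compatibility — zero rotation at each built-in end:
  4.667 M_A + 2.333 M_B = 3777
  2.333 M_A + 4.667 M_B = 3818
Solving the pair gives M_A = 533.6 kN·m and M_B = 551.4 kN·m (hogging).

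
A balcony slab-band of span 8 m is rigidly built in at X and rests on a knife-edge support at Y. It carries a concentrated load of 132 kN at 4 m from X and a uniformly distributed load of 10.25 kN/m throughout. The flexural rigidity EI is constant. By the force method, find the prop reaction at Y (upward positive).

Take the reaction at Y as the redundant and release it; the primary structure is a cantilever fixed at X.
Deflection at Y on the released cantilever, summing each load's contribution:
  point load 132 at a = 4: Pa²(3L − a)/(6EI) = 7040/EI
  UDL 10.25: wL⁴/(8EI) = 5248/EI
  δ_0 = 12288/EI
Tip deflection under a unit load at Y: L³/(3EI) = 170.7/EI.
Compatibility at Y: δ_0 − R_Y·δ_{YY} = 0, so R_Y = 12288/170.7 = 72 kN.

R_Y = 72 kN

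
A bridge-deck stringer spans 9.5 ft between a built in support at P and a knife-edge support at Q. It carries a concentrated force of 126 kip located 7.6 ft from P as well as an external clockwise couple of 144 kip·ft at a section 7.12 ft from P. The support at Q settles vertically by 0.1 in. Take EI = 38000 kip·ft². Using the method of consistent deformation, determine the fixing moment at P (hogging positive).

Choose R_Q as the redundant. The primary structure is the cantilever fixed at P.
Deflection at Q on the released cantilever, summing each load's contribution:
  point load 126 at a = 7.6: Pa²(3L − a)/(6EI) = 25351/EI
  clockwise couple 144 at a = 7.12: M₀a(2L − a)/(2EI) = 6090/EI
  δ_0 = 31441/EI
Tip deflection under a unit load at Q: L³/(3EI) = 285.8/EI.
With EI = 38000 kip·ft²: δ_0 = 0.8274 ft and δ_{QQ} = 0.007521 ft/kip.
Compatibility — the beam at Q must follow the support down by 0.008333 ft: δ_0 − R_Q·δ_{QQ} = 0.008333, so R_Q = (0.8274 − 0.008333)/0.007521 = 108.9 kip.
Moment equilibrium about P: M_P = Σ(load moments about P) − R_Q·L = 1102 − 108.9×9.5 = 67 kip·ft.

M_P = 67 kip·ft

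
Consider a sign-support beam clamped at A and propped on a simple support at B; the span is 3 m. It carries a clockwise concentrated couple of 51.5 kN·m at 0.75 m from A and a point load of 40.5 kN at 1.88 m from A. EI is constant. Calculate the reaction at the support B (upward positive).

R_B = 30.14 kN

Take the reaction at B as the redundant and release it; the primary structure is a cantilever fixed at A.
Primary-structure tip deflection at B by superposition:
  clockwise couple 51.5 at a = 0.75: M₀a(2L − a)/(2EI) = 101.4/EI
  point load 40.5 at a = 1.88: Pa²(3L − a)/(6EI) = 169.9/EI
  δ_0 = 271.3/EI
Flexibility coefficient — unit upward force at B: δ_{BB} = L³/(3EI) = 9/EI.
Compatibility at B: δ_0 − R_B·δ_{BB} = 0, so R_B = 271.3/9 = 30.14 kN.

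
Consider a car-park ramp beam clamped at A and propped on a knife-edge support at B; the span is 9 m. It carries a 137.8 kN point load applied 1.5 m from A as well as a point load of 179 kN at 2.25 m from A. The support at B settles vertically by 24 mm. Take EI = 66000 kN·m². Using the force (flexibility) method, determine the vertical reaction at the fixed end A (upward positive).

R_A = 302.5 kN

Release the roller at B. Primary structure: cantilever fixed at A.
Downward deflection at the released point B due to the loads:
  point load 137.8 at a = 1.5: Pa²(3L − a)/(6EI) = 1318/EI
  point load 179 at a = 2.25: Pa²(3L − a)/(6EI) = 3738/EI
  δ_0 = 5056/EI
Flexibility coefficient — unit upward force at B: δ_{BB} = L³/(3EI) = 243/EI.
With EI = 66000 kN·m²: δ_0 = 0.076602 m and δ_{BB} = 0.003682 m/kN.
Compatibility — the beam at B must follow the support down by 0.024 m: δ_0 − R_B·δ_{BB} = 0.024, so R_B = (0.076602 − 0.024)/0.003682 = 14.29 kN.
Vertical equilibrium: R_A = ΣP − R_B = 316.8 − 14.29 = 302.5 kN.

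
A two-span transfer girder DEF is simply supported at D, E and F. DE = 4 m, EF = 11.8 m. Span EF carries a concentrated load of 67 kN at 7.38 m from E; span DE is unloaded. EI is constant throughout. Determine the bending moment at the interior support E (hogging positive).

M_E = 95.07 kN·m

Insert a hinge at E; M_E is the redundant, and each span becomes simply supported.
Rotations at E on the released spans (each span's end-slope, ×1/EI):
  span EF: point load 67 at a = 7.38: Pab(L + b)/(6LEI) = 500.7/EI
  relative rotation θ_0 = (0 + 500.7)/EI = 500.7/EI
A unit hogging moment at E produces rotation L₁/(3EI) + L₂/(3EI) = 5.267/EI.
Slope continuity at E: θ_0 = M_E·5.267/EI, so M_E = 500.7/5.267 = 95.07 kN·m (hogging).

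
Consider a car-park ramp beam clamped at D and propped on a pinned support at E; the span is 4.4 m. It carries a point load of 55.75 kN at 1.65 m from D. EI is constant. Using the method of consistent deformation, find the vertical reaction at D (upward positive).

Take the reaction at E as the redundant and release it; the primary structure is a cantilever fixed at D.
Deflection at E on the released cantilever, summing each load's contribution:
  point load 55.75 at a = 1.65: Pa²(3L − a)/(6EI) = 292.2/EI
Tip deflection under a unit load at E: L³/(3EI) = 28.39/EI.
The prop prevents deflection at E: R_E = δ_0/δ_{EE} = 292.2/28.39 = 10.29 kN.
Vertical equilibrium: R_D = ΣP − R_E = 55.75 − 10.29 = 45.46 kN.

R_D = 45.46 kN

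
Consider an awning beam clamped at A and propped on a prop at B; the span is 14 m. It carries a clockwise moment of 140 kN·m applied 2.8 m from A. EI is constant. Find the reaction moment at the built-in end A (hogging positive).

M_A = 64.4 kN·m

Choose R_B as the redundant. The primary structure is the cantilever fixed at A.
Deflection at B on the released cantilever, summing each load's contribution:
  clockwise couple 140 at a = 2.8: M₀a(2L − a)/(2EI) = 4939/EI
Flexibility coefficient — unit upward force at B: δ_{BB} = L³/(3EI) = 914.7/EI.
Compatibility at B: δ_0 − R_B·δ_{BB} = 0, so R_B = 4939/914.7 = 5.4 kN.
Moment equilibrium about A: M_A = Σ(load moments about A) − R_B·L = 140 − 5.4×14 = 64.4 kN·m.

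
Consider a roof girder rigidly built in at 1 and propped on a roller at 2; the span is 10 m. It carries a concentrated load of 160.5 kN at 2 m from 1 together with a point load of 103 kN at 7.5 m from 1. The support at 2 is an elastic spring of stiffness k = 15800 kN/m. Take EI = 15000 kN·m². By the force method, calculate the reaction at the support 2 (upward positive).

R_2 = 73.96 kN

Choose R_2 as the redundant. The primary structure is the cantilever fixed at 1.
Primary-structure tip deflection at 2 by superposition:
  point load 160.5 at a = 2: Pa²(3L − a)/(6EI) = 2996/EI
  point load 103 at a = 7.5: Pa²(3L − a)/(6EI) = 21727/EI
  δ_0 = 24723/EI
Tip deflection under a unit load at 2: L³/(3EI) = 333.3/EI.
With EI = 15000 kN·m²: δ_0 = 1.6482 m and δ_{22} = 0.022222 m/kN.
Compatibility — the spring shortens by R_2/k under the reaction it provides: δ_0 − R_2·δ_{22} = R_2/k. With 1/k = 0.000063 m/kN, R_2 = δ_0 / (δ_{22} + 1/k) = 1.6482 / (0.022222 + 0.000063) = 73.96 kN.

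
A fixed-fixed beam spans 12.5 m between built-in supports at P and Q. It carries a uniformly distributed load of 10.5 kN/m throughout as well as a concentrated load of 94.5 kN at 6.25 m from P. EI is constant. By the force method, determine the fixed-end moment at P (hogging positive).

M_P = 284.4 kN·m

Take the two fixed-end moments M_P, M_Q as redundants; the released structure is the simple span PQ.
End rotations of the released simple span under the applied load (×1/EI):
  at P: UDL 10.5: wL³/(24EI) = 854.5/EI
  at Q: UDL 10.5: wL³/(24EI) = 854.5/EI
  at P: point load 94.5 at a = 6.25: Pab(L + b)/(6LEI) = 922.9/EI
  at Q: point load 94.5 at a = 6.25: Pab(L + a)/(6LEI) = 922.9/EI
  θ_P0 = 1777/EI,  θ_Q0 = 1777/EI
Flexibility coefficients: a unit moment at one end gives L/(3EI) there and L/(6EI) at the far end, so f₁₁ = f₂₂ = 4.167/EI and f₁₂ = f₂₁ = 2.083/EI.
Compatibility — zero rotation at each built-in end:
  4.167 M_P + 2.083 M_Q = 1777
  2.083 M_P + 4.167 M_Q = 1777
Solving the pair gives M_P = 284.4 kN·m and M_Q = 284.4 kN·m (hogging).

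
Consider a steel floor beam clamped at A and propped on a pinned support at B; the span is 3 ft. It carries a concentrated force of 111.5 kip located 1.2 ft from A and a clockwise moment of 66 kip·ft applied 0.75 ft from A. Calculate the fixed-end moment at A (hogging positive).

Choose R_B as the redundant. The primary structure is the cantilever fixed at A.
Downward deflection at the released point B due to the loads:
  point load 111.5 at a = 1.2: Pa²(3L − a)/(6EI) = 208.7/EI
  clockwise couple 66 at a = 0.75: M₀a(2L − a)/(2EI) = 129.9/EI
  δ_0 = 338.7/EI
Tip deflection under a unit load at B: L³/(3EI) = 9/EI.
The prop prevents deflection at B: R_B = δ_0/δ_{BB} = 338.7/9 = 37.63 kip.
Moment equilibrium about A: M_A = Σ(load moments about A) − R_B·L = 199.8 − 37.63×3 = 86.91 kip·ft.

M_A = 86.91 kip·ft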